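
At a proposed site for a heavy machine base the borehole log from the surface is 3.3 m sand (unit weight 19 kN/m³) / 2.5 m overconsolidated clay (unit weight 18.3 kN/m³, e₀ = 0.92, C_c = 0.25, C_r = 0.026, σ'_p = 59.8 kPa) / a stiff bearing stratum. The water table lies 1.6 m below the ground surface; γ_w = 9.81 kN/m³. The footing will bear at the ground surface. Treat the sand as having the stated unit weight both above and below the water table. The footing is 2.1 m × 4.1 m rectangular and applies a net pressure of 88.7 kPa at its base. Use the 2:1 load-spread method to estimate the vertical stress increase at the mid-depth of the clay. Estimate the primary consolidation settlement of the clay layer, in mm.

Mid-depth of clay below the ground surface: z = 3.3 + 2.5/2 = 4.55 m.
Total vertical stress at mid-clay: σ_v = 19×3.3 + 18.3×1.25 = 85.575 kPa.
Pore pressure: u = 9.81×(4.55 − 1.6) = 28.94 kPa.
Initial effective stress: σ'_0 = σ_v − u = 85.575 − 28.94 = 56.635 kPa.
Stress increase at mid-clay by the 2:1 spreading method:
Δσ = qBL/((B+z)(L+z)) = 88.7×2.1×4.1/((2.1+4.55)(4.1+4.55)) = 13.277 kPa
Final effective stress: σ'_f = 56.635 + 13.277 = 69.912 kPa.
σ'_f = 69.912 > σ'_p = 59.8 kPa, so the stress path crosses the preconsolidation pressure — recompression up to σ'_p, then virgin compression beyond:
S_c = H/(1+e₀)·[C_r·log₁₀(σ'_p/σ'_0) + C_c·log₁₀(σ'_f/σ'_p)]
    = 2.5/1.92 × [0.026×log₁₀(59.8/56.635) + 0.25×log₁₀(69.912/59.8)]
    = 1.3021 × [0.00061402 + 0.016963] = 0.02289 m

S_c ≈ 22.9 mm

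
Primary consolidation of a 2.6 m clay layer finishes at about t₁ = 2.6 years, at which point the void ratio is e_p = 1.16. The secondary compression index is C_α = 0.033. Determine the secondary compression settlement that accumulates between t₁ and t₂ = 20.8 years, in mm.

Secondary compression: S_s = C_α·H/(1+e_p)·log₁₀(t₂/t₁)
S_s = 0.033×2.6/(1+1.16)×log₁₀(20.8/2.6)
    = 0.03972 × 0.9031 = 0.03587 m

S_s ≈ 35.9 mm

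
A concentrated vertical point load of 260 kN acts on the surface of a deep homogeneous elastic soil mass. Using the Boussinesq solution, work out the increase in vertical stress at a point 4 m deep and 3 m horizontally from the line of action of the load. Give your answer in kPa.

Δσ_z ≈ 2.54 kPa

Boussinesq vertical stress below a point load on an elastic half-space:
Δσ_z = 3P/(2πz²) · [1 + (r/z)²]^(−5/2)
r/z = 3/4 = 0.75; [1+(r/z)²]^(−5/2) = 0.32768.
Δσ_z = 3×260/(2π×4²) × 0.32768 = 7.7588 × 0.32768 = 2.542 kPa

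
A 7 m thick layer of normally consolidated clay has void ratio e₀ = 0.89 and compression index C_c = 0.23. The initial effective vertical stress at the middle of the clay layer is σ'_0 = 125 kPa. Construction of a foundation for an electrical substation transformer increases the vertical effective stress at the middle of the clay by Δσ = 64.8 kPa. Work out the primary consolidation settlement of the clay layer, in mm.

Final effective stress: σ'_f = σ'_0 + Δσ = 125 + 64.8 = 189.8 kPa.
Normally consolidated clay, so the full stress increment lies on the virgin compression line:
S_c = C_c·H/(1+e₀)·log₁₀(σ'_f/σ'_0) = 0.23×7/(1+0.89)×log₁₀(189.8/125)
    = 0.85185 × 0.18139 = 0.1545 m

S_c ≈ 155 mm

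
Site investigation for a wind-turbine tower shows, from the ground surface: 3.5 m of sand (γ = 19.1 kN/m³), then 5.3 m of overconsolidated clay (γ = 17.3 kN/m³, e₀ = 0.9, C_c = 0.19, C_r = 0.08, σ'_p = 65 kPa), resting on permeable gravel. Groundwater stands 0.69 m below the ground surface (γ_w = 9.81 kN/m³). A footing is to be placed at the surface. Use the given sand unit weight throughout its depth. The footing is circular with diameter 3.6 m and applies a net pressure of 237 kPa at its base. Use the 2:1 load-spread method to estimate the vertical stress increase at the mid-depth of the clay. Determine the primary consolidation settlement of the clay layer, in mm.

Mid-depth of clay below the ground surface: z = 3.5 + 5.3/2 = 6.15 m.
Total vertical stress at mid-clay: σ_v = 19.1×3.5 + 17.3×2.65 = 112.7 kPa.
Pore pressure: u = 9.81×(6.15 − 0.69) = 53.563 kPa.
Initial effective stress: σ'_0 = σ_v − u = 112.7 − 53.563 = 59.137 kPa.
Stress increase at mid-clay by the 2:1 spreading method:
Δσ ≈ qD²/(D+z)² = 237×3.6²/(3.6+6.15)² = 32.311 kPa
Final effective stress: σ'_f = 59.137 + 32.311 = 91.448 kPa.
σ'_f = 91.448 > σ'_p = 65 kPa, so the stress path crosses the preconsolidation pressure — recompression up to σ'_p, then virgin compression beyond:
S_c = H/(1+e₀)·[C_r·log₁₀(σ'_p/σ'_0) + C_c·log₁₀(σ'_f/σ'_p)]
    = 5.3/1.9 × [0.08×log₁₀(65/59.137) + 0.19×log₁₀(91.448/65)]
    = 2.7895 × [0.0032843 + 0.02817] = 0.08774 m

S_c ≈ 87.7 mm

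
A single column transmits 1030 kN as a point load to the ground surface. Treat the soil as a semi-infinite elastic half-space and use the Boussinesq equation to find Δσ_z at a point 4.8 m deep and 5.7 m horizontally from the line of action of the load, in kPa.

Δσ_z ≈ 2.37 kPa

Boussinesq vertical stress below a point load on an elastic half-space:
Δσ_z = 3P/(2πz²) · [1 + (r/z)²]^(−5/2)
r/z = 5.7/4.8 = 1.1875; [1+(r/z)²]^(−5/2) = 0.11089.
Δσ_z = 3×1030/(2π×4.8²) × 0.11089 = 21.345 × 0.11089 = 2.367 kPa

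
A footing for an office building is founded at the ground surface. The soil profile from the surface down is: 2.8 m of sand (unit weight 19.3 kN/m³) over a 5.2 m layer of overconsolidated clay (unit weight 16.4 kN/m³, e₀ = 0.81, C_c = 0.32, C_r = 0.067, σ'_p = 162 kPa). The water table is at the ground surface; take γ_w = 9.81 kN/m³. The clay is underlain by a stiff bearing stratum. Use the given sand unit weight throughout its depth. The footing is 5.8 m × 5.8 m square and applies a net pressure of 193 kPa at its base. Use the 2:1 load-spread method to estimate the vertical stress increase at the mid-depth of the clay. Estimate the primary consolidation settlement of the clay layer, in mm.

S_c ≈ 65.3 mm

Mid-depth of clay below the ground surface: z = 2.8 + 5.2/2 = 5.4 m.
Total vertical stress at mid-clay: σ_v = 19.3×2.8 + 16.4×2.6 = 96.68 kPa.
Pore pressure: u = 9.81×(5.4 − 0) = 52.974 kPa.
Initial effective stress: σ'_0 = σ_v − u = 96.68 − 52.974 = 43.706 kPa.
Stress increase at mid-clay by the 2:1 spreading method:
Δσ = qBL/((B+z)(L+z)) = 193×5.8×5.8/((5.8+5.4)(5.8+5.4)) = 51.758 kPa
Final effective stress: σ'_f = 43.706 + 51.758 = 95.464 kPa.
σ'_f = 95.464 ≤ σ'_p = 162 kPa, so the clay remains overconsolidated and only the recompression index applies:
S_c = C_r·H/(1+e₀)·log₁₀(σ'_f/σ'_0) = 0.067×5.2/1.81×log₁₀(95.464/43.706)
    = 0.19248 × 0.3393 = 0.06531 m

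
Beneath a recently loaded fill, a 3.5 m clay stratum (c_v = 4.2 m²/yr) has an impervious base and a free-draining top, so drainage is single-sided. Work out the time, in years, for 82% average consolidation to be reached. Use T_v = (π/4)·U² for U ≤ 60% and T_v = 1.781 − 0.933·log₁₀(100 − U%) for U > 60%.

t ≈ 1.78 years

Drainage path length: H_d = H = 3.5 m (single drainage).
U > 60%: T_v = 1.781 − 0.933·log₁₀(100 − 82) = 0.60983.
t = T_v·H_d²/c_v = 0.60983×3.5²/4.2 = 1.779 years.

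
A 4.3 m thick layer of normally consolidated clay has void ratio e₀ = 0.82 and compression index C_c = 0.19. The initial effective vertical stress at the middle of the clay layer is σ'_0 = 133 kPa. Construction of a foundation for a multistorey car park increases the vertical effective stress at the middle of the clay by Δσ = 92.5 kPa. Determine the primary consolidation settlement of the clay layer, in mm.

S_c ≈ 103 mm

Final effective stress: σ'_f = σ'_0 + Δσ = 133 + 92.5 = 225.5 kPa.
Normally consolidated clay, so the full stress increment lies on the virgin compression line:
S_c = C_c·H/(1+e₀)·log₁₀(σ'_f/σ'_0) = 0.19×4.3/(1+0.82)×log₁₀(225.5/133)
    = 0.4489 × 0.22929 = 0.1029 m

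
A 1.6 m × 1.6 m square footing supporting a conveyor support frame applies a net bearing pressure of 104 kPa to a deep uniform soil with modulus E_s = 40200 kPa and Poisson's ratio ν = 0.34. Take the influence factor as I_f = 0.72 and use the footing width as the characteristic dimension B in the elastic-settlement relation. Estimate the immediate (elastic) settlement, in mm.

Immediate (elastic) settlement: S_e = q·B·(1−ν²)/E_s · I_f.
S_e = 104 × 1.6 × (1 − 0.34²) / 40200 × 0.72
    = 104 × 1.6 × 0.8844 / 40200 × 0.72
    = 0.002636 m = 2.636 mm

S_e ≈ 2.64 mm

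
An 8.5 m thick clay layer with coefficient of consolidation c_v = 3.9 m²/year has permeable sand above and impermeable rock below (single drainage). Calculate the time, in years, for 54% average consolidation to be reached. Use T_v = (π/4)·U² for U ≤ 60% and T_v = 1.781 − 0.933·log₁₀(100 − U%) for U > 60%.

t ≈ 4.24 years

Drainage path length: H_d = H = 8.5 m (single drainage).
U ≤ 60%: T_v = (π/4)·U² = (π/4)×0.54² = 0.22902.
t = T_v·H_d²/c_v = 0.22902×8.5²/3.9 = 4.243 years.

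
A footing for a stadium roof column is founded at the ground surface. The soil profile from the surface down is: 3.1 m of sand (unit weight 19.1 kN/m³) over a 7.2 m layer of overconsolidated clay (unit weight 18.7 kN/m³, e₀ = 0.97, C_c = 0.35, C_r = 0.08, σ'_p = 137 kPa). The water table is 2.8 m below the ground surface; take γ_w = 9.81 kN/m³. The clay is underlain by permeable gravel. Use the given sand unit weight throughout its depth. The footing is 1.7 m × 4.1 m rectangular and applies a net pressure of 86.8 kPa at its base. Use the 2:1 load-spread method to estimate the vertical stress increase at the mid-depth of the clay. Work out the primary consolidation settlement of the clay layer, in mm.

Mid-depth of clay below the ground surface: z = 3.1 + 7.2/2 = 6.7 m.
Total vertical stress at mid-clay: σ_v = 19.1×3.1 + 18.7×3.6 = 126.53 kPa.
Pore pressure: u = 9.81×(6.7 − 2.8) = 38.259 kPa.
Initial effective stress: σ'_0 = σ_v − u = 126.53 − 38.259 = 88.271 kPa.
Stress increase at mid-clay by the 2:1 spreading method:
Δσ = qBL/((B+z)(L+z)) = 86.8×1.7×4.1/((1.7+6.7)(4.1+6.7)) = 6.6688 kPa
Final effective stress: σ'_f = 88.271 + 6.6688 = 94.94 kPa.
σ'_f = 94.94 ≤ σ'_p = 137 kPa, so the clay remains overconsolidated and only the recompression index applies:
S_c = C_r·H/(1+e₀)·log₁₀(σ'_f/σ'_0) = 0.08×7.2/1.97×log₁₀(94.94/88.271)
    = 0.29238 × 0.031631 = 0.009248 m

S_c ≈ 9.25 mm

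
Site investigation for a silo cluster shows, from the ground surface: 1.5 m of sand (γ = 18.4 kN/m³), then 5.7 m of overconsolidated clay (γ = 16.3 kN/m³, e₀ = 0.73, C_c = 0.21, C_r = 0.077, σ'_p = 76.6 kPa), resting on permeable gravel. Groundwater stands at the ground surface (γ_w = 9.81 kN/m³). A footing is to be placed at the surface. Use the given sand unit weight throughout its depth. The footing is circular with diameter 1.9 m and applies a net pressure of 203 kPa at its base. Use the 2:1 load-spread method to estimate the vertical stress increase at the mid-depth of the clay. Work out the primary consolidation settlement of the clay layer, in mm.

Mid-depth of clay below the ground surface: z = 1.5 + 5.7/2 = 4.35 m.
Total vertical stress at mid-clay: σ_v = 18.4×1.5 + 16.3×2.85 = 74.055 kPa.
Pore pressure: u = 9.81×(4.35 − 0) = 42.673 kPa.
Initial effective stress: σ'_0 = σ_v − u = 74.055 − 42.673 = 31.382 kPa.
Stress increase at mid-clay by the 2:1 spreading method:
Δσ ≈ qD²/(D+z)² = 203×1.9²/(1.9+4.35)² = 18.76 kPa
Final effective stress: σ'_f = 31.382 + 18.76 = 50.142 kPa.
σ'_f = 50.142 ≤ σ'_p = 76.6 kPa, so the clay remains overconsolidated and only the recompression index applies:
S_c = C_r·H/(1+e₀)·log₁₀(σ'_f/σ'_0) = 0.077×5.7/1.73×log₁₀(50.142/31.382)
    = 0.2537 × 0.20352 = 0.05163 m

S_c ≈ 51.6 mm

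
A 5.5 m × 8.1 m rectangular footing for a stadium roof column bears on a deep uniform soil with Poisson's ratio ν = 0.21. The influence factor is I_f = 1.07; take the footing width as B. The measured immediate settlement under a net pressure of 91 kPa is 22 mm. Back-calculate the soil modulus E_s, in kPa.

E_s ≈ 23300 kPa

S_e = q·B·(1−ν²)/E_s · I_f  ⇒  E_s = q·B·(1−ν²)·I_f / S_e.
E_s = 91 × 5.5 × 0.9559 × 1.07 / 0.022 = 23270 kPa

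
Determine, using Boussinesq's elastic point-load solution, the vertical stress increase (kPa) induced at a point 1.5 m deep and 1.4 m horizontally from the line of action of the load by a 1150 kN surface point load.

Boussinesq vertical stress below a point load on an elastic half-space:
Δσ_z = 3P/(2πz²) · [1 + (r/z)²]^(−5/2)
r/z = 1.4/1.5 = 0.93333; [1+(r/z)²]^(−5/2) = 0.20881.
Δσ_z = 3×1150/(2π×1.5²) × 0.20881 = 244.04 × 0.20881 = 50.96 kPa

Δσ_z ≈ 51 kPa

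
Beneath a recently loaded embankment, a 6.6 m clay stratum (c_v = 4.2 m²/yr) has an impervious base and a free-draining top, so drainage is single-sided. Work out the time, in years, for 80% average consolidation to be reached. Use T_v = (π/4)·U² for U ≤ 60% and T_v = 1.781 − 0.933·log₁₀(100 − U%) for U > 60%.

t ≈ 5.88 years

Drainage path length: H_d = H = 6.6 m (single drainage).
U > 60%: T_v = 1.781 − 0.933·log₁₀(100 − 80) = 0.56714.
t = T_v·H_d²/c_v = 0.56714×6.6²/4.2 = 5.882 years.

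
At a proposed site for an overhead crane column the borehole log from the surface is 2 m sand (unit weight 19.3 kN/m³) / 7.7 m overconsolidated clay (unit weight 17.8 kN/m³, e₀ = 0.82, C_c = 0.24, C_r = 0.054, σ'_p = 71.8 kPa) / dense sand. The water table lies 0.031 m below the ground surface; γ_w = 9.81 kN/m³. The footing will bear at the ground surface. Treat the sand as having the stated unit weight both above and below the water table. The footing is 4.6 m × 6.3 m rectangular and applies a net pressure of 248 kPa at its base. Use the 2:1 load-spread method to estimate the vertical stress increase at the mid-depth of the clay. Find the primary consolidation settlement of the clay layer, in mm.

S_c ≈ 210 mm

Mid-depth of clay below the ground surface: z = 2 + 7.7/2 = 5.85 m.
Total vertical stress at mid-clay: σ_v = 19.3×2 + 17.8×3.85 = 107.13 kPa.
Pore pressure: u = 9.81×(5.85 − 0.031) = 57.084 kPa.
Initial effective stress: σ'_0 = σ_v − u = 107.13 − 57.084 = 50.046 kPa.
Stress increase at mid-clay by the 2:1 spreading method:
Δσ = qBL/((B+z)(L+z)) = 248×4.6×6.3/((4.6+5.85)(6.3+5.85)) = 56.605 kPa
Final effective stress: σ'_f = 50.046 + 56.605 = 106.65 kPa.
σ'_f = 106.65 > σ'_p = 71.8 kPa, so the stress path crosses the preconsolidation pressure — recompression up to σ'_p, then virgin compression beyond:
S_c = H/(1+e₀)·[C_r·log₁₀(σ'_p/σ'_0) + C_c·log₁₀(σ'_f/σ'_p)]
    = 7.7/1.82 × [0.054×log₁₀(71.8/50.046) + 0.24×log₁₀(106.65/71.8)]
    = 4.2308 × [0.0084648 + 0.041241] = 0.2103 m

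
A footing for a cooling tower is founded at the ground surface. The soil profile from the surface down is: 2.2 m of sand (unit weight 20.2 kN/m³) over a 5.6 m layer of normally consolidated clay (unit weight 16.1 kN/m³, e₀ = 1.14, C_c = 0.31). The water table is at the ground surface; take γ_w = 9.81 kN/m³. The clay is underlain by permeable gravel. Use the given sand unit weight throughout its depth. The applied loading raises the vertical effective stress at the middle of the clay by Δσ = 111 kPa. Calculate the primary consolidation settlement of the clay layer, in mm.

Mid-depth of clay below the ground surface: z = 2.2 + 5.6/2 = 5 m.
Total vertical stress at mid-clay: σ_v = 20.2×2.2 + 16.1×2.8 = 89.52 kPa.
Pore pressure: u = 9.81×(5 − 0) = 49.05 kPa.
Initial effective stress: σ'_0 = σ_v − u = 89.52 − 49.05 = 40.47 kPa.
Final effective stress: σ'_f = σ'_0 + Δσ = 40.47 + 111 = 151.47 kPa.
Normally consolidated clay, so the full stress increment lies on the virgin compression line:
S_c = C_c·H/(1+e₀)·log₁₀(σ'_f/σ'_0) = 0.31×5.6/(1+1.14)×log₁₀(151.47/40.47)
    = 0.81121 × 0.57319 = 0.465 m

S_c ≈ 465 mm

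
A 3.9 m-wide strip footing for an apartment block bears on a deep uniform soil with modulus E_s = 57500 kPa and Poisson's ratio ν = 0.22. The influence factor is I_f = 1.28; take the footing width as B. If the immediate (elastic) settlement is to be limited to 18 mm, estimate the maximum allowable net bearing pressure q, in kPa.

q ≈ 218 kPa

S_e = q·B·(1−ν²)/E_s · I_f  ⇒  q = S_e·E_s / (B·(1−ν²)·I_f).
q = 0.018 × 57500 / (3.9 × 0.9516 × 1.28) = 217.9 kPa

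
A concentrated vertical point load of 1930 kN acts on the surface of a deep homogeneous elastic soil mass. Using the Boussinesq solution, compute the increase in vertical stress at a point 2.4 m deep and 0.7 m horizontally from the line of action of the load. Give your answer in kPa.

Boussinesq vertical stress below a point load on an elastic half-space:
Δσ_z = 3P/(2πz²) · [1 + (r/z)²]^(−5/2)
r/z = 0.7/2.4 = 0.29167; [1+(r/z)²]^(−5/2) = 0.81537.
Δσ_z = 3×1930/(2π×2.4²) × 0.81537 = 159.98 × 0.81537 = 130.4 kPa

Δσ_z ≈ 130 kPa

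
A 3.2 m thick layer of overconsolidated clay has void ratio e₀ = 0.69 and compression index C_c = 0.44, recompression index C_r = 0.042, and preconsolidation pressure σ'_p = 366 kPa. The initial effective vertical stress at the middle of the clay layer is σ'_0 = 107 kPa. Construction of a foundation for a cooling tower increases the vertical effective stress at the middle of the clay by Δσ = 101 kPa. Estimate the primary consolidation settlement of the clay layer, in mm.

Final effective stress: σ'_f = 107 + 101 = 208 kPa.
σ'_f = 208 ≤ σ'_p = 366 kPa, so the clay remains overconsolidated and only the recompression index applies:
S_c = C_r·H/(1+e₀)·log₁₀(σ'_f/σ'_0) = 0.042×3.2/1.69×log₁₀(208/107)
    = 0.079527 × 0.28868 = 0.02296 m

S_c ≈ 23 mm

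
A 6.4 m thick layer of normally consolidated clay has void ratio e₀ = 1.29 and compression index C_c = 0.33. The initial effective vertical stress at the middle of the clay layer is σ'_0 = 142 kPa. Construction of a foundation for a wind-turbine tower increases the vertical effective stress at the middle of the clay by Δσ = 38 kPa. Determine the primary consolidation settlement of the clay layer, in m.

S_c ≈ 0.095 m

Final effective stress: σ'_f = σ'_0 + Δσ = 142 + 38 = 180 kPa.
Normally consolidated clay, so the full stress increment lies on the virgin compression line:
S_c = C_c·H/(1+e₀)·log₁₀(σ'_f/σ'_0) = 0.33×6.4/(1+1.29)×log₁₀(180/142)
    = 0.92227 × 0.10298 = 0.09498 m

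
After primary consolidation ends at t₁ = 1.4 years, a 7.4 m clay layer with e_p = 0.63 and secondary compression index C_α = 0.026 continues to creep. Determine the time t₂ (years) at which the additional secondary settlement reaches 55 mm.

S_s = C_α·H/(1+e_p)·log₁₀(t₂/t₁) ⇒ log₁₀(t₂/t₁) = S_s·(1+e_p)/(C_α·H).
log₁₀(t₂/t₁) = 0.055 × (1+0.63) / (0.026×7.4) = 0.466
t₂ = t₁ × 10^0.466 = 1.4 × 2.924 = 4.093 years

t₂ ≈ 4.09 years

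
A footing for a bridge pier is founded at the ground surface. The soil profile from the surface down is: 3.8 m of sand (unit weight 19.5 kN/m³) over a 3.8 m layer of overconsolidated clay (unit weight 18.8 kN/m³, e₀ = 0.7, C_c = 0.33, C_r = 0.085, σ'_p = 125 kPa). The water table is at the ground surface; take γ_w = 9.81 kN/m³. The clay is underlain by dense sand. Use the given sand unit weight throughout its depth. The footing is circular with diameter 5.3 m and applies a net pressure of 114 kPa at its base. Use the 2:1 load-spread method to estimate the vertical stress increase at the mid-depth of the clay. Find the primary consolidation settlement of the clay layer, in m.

S_c ≈ 0.033 m

Mid-depth of clay below the ground surface: z = 3.8 + 3.8/2 = 5.7 m.
Total vertical stress at mid-clay: σ_v = 19.5×3.8 + 18.8×1.9 = 109.82 kPa.
Pore pressure: u = 9.81×(5.7 − 0) = 55.917 kPa.
Initial effective stress: σ'_0 = σ_v − u = 109.82 − 55.917 = 53.903 kPa.
Stress increase at mid-clay by the 2:1 spreading method:
Δσ ≈ qD²/(D+z)² = 114×5.3²/(5.3+5.7)² = 26.465 kPa
Final effective stress: σ'_f = 53.903 + 26.465 = 80.368 kPa.
σ'_f = 80.368 ≤ σ'_p = 125 kPa, so the clay remains overconsolidated and only the recompression index applies:
S_c = C_r·H/(1+e₀)·log₁₀(σ'_f/σ'_0) = 0.085×3.8/1.7×log₁₀(80.368/53.903)
    = 0.19 × 0.17347 = 0.03296 m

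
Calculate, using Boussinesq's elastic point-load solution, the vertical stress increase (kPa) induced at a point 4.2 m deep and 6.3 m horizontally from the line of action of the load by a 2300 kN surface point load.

Δσ_z ≈ 3.27 kPa

Boussinesq vertical stress below a point load on an elastic half-space:
Δσ_z = 3P/(2πz²) · [1 + (r/z)²]^(−5/2)
r/z = 6.3/4.2 = 1.5; [1+(r/z)²]^(−5/2) = 0.052516.
Δσ_z = 3×2300/(2π×4.2²) × 0.052516 = 62.254 × 0.052516 = 3.269 kPa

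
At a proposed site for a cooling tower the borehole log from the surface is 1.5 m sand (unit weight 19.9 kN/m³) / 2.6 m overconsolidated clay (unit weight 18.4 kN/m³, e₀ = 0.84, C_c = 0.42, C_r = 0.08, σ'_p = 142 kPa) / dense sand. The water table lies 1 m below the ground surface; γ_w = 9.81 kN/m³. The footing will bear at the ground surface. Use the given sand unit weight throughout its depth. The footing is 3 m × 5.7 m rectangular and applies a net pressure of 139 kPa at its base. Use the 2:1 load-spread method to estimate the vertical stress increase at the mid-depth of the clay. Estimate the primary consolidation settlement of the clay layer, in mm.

Mid-depth of clay below the ground surface: z = 1.5 + 2.6/2 = 2.8 m.
Total vertical stress at mid-clay: σ_v = 19.9×1.5 + 18.4×1.3 = 53.77 kPa.
Pore pressure: u = 9.81×(2.8 − 1) = 17.658 kPa.
Initial effective stress: σ'_0 = σ_v − u = 53.77 − 17.658 = 36.112 kPa.
Stress increase at mid-clay by the 2:1 spreading method:
Δσ = qBL/((B+z)(L+z)) = 139×3×5.7/((3+2.8)(5.7+2.8)) = 48.213 kPa
Final effective stress: σ'_f = 36.112 + 48.213 = 84.325 kPa.
σ'_f = 84.325 ≤ σ'_p = 142 kPa, so the clay remains overconsolidated and only the recompression index applies:
S_c = C_r·H/(1+e₀)·log₁₀(σ'_f/σ'_0) = 0.08×2.6/1.84×log₁₀(84.325/36.112)
    = 0.11304 × 0.3683 = 0.04163 m

S_c ≈ 41.6 mm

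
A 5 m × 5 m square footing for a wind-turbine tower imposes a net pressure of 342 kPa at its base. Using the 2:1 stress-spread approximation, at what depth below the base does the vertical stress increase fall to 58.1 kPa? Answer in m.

2:1 spreading — at depth z the loaded area has grown by z in each plan dimension:
qB²/(B+z)² = Δσ_z ⇒ z = B(√(q/Δσ_z) − 1) = 5×(√(342/58.1) − 1) = 7.131 m

z ≈ 7.13 m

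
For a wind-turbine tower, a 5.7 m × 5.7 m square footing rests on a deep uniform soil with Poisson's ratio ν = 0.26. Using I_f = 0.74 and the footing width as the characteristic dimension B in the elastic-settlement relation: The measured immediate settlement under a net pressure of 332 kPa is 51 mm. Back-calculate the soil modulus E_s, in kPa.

E_s ≈ 25600 kPa

S_e = q·B·(1−ν²)/E_s · I_f  ⇒  E_s = q·B·(1−ν²)·I_f / S_e.
E_s = 332 × 5.7 × 0.9324 × 0.74 / 0.051 = 25600 kPa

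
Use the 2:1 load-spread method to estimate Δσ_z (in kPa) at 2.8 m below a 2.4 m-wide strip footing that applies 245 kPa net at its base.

By the 2:1 method the load spreads at 1 horizontal : 2 vertical, so at depth z the loaded area has grown by z in each plan dimension:
Δσ = qB/(B+z) = 245×2.4/(2.4+2.8) = 113.08 kPa

Δσ_z ≈ 113 kPa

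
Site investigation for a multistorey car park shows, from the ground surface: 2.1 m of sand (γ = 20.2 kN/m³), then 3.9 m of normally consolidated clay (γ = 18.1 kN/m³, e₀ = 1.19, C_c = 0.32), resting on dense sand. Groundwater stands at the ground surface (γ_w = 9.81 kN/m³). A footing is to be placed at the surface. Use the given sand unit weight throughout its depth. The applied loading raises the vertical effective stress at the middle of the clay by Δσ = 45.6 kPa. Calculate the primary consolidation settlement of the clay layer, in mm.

S_c ≈ 195 mm

Mid-depth of clay below the ground surface: z = 2.1 + 3.9/2 = 4.05 m.
Total vertical stress at mid-clay: σ_v = 20.2×2.1 + 18.1×1.95 = 77.715 kPa.
Pore pressure: u = 9.81×(4.05 − 0) = 39.73 kPa.
Initial effective stress: σ'_0 = σ_v − u = 77.715 − 39.73 = 37.985 kPa.
Final effective stress: σ'_f = σ'_0 + Δσ = 37.985 + 45.6 = 83.585 kPa.
Normally consolidated clay, so the full stress increment lies on the virgin compression line:
S_c = C_c·H/(1+e₀)·log₁₀(σ'_f/σ'_0) = 0.32×3.9/(1+1.19)×log₁₀(83.585/37.985)
    = 0.56986 × 0.34252 = 0.1952 m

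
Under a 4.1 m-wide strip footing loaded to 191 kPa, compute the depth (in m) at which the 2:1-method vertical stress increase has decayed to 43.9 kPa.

2:1 spreading — at depth z the loaded area has grown by z in each plan dimension:
qB/(B+z) = Δσ_z ⇒ z = qB/Δσ_z − B = 191×4.1/43.9 − 4.1 = 13.74 m

z ≈ 13.7 m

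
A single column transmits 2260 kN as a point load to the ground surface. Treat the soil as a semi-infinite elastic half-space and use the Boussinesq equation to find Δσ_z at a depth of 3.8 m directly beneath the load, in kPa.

Boussinesq vertical stress below a point load on an elastic half-space:
Δσ_z = 3P/(2πz²) · [1 + (r/z)²]^(−5/2)
r/z = 0/3.8 = 0; [1+(r/z)²]^(−5/2) = 1.
Δσ_z = 3×2260/(2π×3.8²) × 1 = 74.728 × 1 = 74.73 kPa

Δσ_z ≈ 74.7 kPa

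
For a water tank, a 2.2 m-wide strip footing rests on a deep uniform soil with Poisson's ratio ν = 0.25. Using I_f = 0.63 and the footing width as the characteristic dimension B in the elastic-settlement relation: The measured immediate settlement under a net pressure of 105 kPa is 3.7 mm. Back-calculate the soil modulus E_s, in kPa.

E_s ≈ 36900 kPa

S_e = q·B·(1−ν²)/E_s · I_f  ⇒  E_s = q·B·(1−ν²)·I_f / S_e.
E_s = 105 × 2.2 × 0.9375 × 0.63 / 0.0037 = 36870 kPa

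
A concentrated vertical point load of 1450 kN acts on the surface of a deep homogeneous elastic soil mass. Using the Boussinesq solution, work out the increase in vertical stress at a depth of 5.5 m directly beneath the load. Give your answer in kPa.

Δσ_z ≈ 22.9 kPa

Boussinesq vertical stress below a point load on an elastic half-space:
Δσ_z = 3P/(2πz²) · [1 + (r/z)²]^(−5/2)
r/z = 0/5.5 = 0; [1+(r/z)²]^(−5/2) = 1.
Δσ_z = 3×1450/(2π×5.5²) × 1 = 22.887 × 1 = 22.89 kPa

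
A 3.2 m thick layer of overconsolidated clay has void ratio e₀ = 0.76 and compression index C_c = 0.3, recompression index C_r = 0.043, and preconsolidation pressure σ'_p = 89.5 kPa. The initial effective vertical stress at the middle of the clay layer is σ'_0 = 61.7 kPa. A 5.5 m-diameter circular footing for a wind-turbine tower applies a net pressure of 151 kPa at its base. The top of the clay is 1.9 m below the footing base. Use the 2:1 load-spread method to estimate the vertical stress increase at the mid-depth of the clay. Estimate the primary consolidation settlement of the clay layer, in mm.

Mid-depth of clay below the footing base: z = 1.9 + 3.2/2 = 3.5 m.
Stress increase at mid-clay by the 2:1 spreading method:
Δσ ≈ qD²/(D+z)² = 151×5.5²/(5.5+3.5)² = 56.392 kPa
Final effective stress: σ'_f = 61.7 + 56.392 = 118.09 kPa.
σ'_f = 118.09 > σ'_p = 89.5 kPa, so the stress path crosses the preconsolidation pressure — recompression up to σ'_p, then virgin compression beyond:
S_c = H/(1+e₀)·[C_r·log₁₀(σ'_p/σ'_0) + C_c·log₁₀(σ'_f/σ'_p)]
    = 3.2/1.76 × [0.043×log₁₀(89.5/61.7) + 0.3×log₁₀(118.09/89.5)]
    = 1.8182 × [0.0069461 + 0.036117] = 0.0783 m

S_c ≈ 78.3 mm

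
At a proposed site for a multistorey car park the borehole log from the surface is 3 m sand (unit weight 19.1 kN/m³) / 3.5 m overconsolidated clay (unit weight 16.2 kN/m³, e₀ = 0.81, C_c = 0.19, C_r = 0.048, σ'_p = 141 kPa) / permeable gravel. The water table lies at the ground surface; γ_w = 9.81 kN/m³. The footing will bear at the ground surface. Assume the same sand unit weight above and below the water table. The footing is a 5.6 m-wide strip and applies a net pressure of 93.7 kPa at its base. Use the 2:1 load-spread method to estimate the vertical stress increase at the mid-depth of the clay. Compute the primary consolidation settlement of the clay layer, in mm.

Mid-depth of clay below the ground surface: z = 3 + 3.5/2 = 4.75 m.
Total vertical stress at mid-clay: σ_v = 19.1×3 + 16.2×1.75 = 85.65 kPa.
Pore pressure: u = 9.81×(4.75 − 0) = 46.598 kPa.
Initial effective stress: σ'_0 = σ_v − u = 85.65 − 46.598 = 39.052 kPa.
Stress increase at mid-clay by the 2:1 spreading method:
Δσ = qB/(B+z) = 93.7×5.6/(5.6+4.75) = 50.698 kPa
Final effective stress: σ'_f = 39.052 + 50.698 = 89.75 kPa.
σ'_f = 89.75 ≤ σ'_p = 141 kPa, so the clay remains overconsolidated and only the recompression index applies:
S_c = C_r·H/(1+e₀)·log₁₀(σ'_f/σ'_0) = 0.048×3.5/1.81×log₁₀(89.75/39.052)
    = 0.092818 × 0.36139 = 0.03354 m

S_c ≈ 33.5 mm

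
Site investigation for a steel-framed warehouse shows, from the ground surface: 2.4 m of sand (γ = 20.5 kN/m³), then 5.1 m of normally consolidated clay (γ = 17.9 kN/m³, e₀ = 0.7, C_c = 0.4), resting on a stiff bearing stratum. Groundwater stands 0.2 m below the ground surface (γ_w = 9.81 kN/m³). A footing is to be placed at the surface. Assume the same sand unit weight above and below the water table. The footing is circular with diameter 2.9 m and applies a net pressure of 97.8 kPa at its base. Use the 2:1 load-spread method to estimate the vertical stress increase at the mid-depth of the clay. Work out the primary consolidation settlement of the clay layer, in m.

Mid-depth of clay below the ground surface: z = 2.4 + 5.1/2 = 4.95 m.
Total vertical stress at mid-clay: σ_v = 20.5×2.4 + 17.9×2.55 = 94.845 kPa.
Pore pressure: u = 9.81×(4.95 − 0.2) = 46.598 kPa.
Initial effective stress: σ'_0 = σ_v − u = 94.845 − 46.598 = 48.247 kPa.
Stress increase at mid-clay by the 2:1 spreading method:
Δσ ≈ qD²/(D+z)² = 97.8×2.9²/(2.9+4.95)² = 13.347 kPa
Final effective stress: σ'_f = σ'_0 + Δσ = 48.247 + 13.347 = 61.594 kPa.
Normally consolidated clay, so the full stress increment lies on the virgin compression line:
S_c = C_c·H/(1+e₀)·log₁₀(σ'_f/σ'_0) = 0.4×5.1/(1+0.7)×log₁₀(61.594/48.247)
    = 1.2 × 0.10607 = 0.1273 m

S_c ≈ 0.127 m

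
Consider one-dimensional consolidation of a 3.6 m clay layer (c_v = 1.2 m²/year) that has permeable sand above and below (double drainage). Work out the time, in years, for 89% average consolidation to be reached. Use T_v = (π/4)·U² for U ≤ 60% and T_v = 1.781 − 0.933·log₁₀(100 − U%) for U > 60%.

Drainage path length: H_d = H/2 = 1.8 m (double drainage).
U > 60%: T_v = 1.781 − 0.933·log₁₀(100 − 89) = 0.80938.
t = T_v·H_d²/c_v = 0.80938×1.8²/1.2 = 2.185 years.

t ≈ 2.19 years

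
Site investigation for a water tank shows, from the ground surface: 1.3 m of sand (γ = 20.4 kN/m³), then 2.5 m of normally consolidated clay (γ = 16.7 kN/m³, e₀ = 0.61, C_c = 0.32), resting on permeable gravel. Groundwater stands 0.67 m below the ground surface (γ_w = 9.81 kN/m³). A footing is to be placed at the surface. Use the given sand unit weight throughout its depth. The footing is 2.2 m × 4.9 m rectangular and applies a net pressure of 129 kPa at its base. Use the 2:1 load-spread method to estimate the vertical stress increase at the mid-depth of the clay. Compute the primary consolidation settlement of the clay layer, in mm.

S_c ≈ 185 mm

Mid-depth of clay below the ground surface: z = 1.3 + 2.5/2 = 2.55 m.
Total vertical stress at mid-clay: σ_v = 20.4×1.3 + 16.7×1.25 = 47.395 kPa.
Pore pressure: u = 9.81×(2.55 − 0.67) = 18.443 kPa.
Initial effective stress: σ'_0 = σ_v − u = 47.395 − 18.443 = 28.952 kPa.
Stress increase at mid-clay by the 2:1 spreading method:
Δσ = qBL/((B+z)(L+z)) = 129×2.2×4.9/((2.2+2.55)(4.9+2.55)) = 39.297 kPa
Final effective stress: σ'_f = σ'_0 + Δσ = 28.952 + 39.297 = 68.249 kPa.
Normally consolidated clay, so the full stress increment lies on the virgin compression line:
S_c = C_c·H/(1+e₀)·log₁₀(σ'_f/σ'_0) = 0.32×2.5/(1+0.61)×log₁₀(68.249/28.952)
    = 0.49689 × 0.37242 = 0.1851 m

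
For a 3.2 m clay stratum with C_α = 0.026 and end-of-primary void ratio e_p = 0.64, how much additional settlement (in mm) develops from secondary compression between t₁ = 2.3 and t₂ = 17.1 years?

S_s ≈ 44.2 mm

Secondary compression: S_s = C_α·H/(1+e_p)·log₁₀(t₂/t₁)
S_s = 0.026×3.2/(1+0.64)×log₁₀(17.1/2.3)
    = 0.05073 × 0.8713 = 0.0442 m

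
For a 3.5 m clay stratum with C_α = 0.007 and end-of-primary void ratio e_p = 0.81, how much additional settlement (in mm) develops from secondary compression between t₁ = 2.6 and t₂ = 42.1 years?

S_s ≈ 16.4 mm

Secondary compression: S_s = C_α·H/(1+e_p)·log₁₀(t₂/t₁)
S_s = 0.007×3.5/(1+0.81)×log₁₀(42.1/2.6)
    = 0.01354 × 1.209 = 0.01637 m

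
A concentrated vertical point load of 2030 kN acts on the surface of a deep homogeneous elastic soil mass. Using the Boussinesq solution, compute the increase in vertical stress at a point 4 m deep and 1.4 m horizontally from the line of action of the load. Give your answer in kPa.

Δσ_z ≈ 45.4 kPa

Boussinesq vertical stress below a point load on an elastic half-space:
Δσ_z = 3P/(2πz²) · [1 + (r/z)²]^(−5/2)
r/z = 1.4/4 = 0.35; [1+(r/z)²]^(−5/2) = 0.74909.
Δσ_z = 3×2030/(2π×4²) × 0.74909 = 60.578 × 0.74909 = 45.38 kPa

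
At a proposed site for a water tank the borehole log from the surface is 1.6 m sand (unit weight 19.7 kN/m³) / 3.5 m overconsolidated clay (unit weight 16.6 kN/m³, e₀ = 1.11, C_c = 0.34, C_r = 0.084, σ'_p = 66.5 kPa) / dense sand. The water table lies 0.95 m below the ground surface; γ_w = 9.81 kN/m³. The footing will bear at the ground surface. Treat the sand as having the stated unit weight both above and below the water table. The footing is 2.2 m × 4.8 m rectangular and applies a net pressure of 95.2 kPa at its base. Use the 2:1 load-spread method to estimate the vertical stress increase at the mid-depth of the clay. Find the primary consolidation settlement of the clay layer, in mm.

S_c ≈ 28.5 mm

Mid-depth of clay below the ground surface: z = 1.6 + 3.5/2 = 3.35 m.
Total vertical stress at mid-clay: σ_v = 19.7×1.6 + 16.6×1.75 = 60.57 kPa.
Pore pressure: u = 9.81×(3.35 − 0.95) = 23.544 kPa.
Initial effective stress: σ'_0 = σ_v − u = 60.57 − 23.544 = 37.026 kPa.
Stress increase at mid-clay by the 2:1 spreading method:
Δσ = qBL/((B+z)(L+z)) = 95.2×2.2×4.8/((2.2+3.35)(4.8+3.35)) = 22.225 kPa
Final effective stress: σ'_f = 37.026 + 22.225 = 59.251 kPa.
σ'_f = 59.251 ≤ σ'_p = 66.5 kPa, so the clay remains overconsolidated and only the recompression index applies:
S_c = C_r·H/(1+e₀)·log₁₀(σ'_f/σ'_0) = 0.084×3.5/2.11×log₁₀(59.251/37.026)
    = 0.13934 × 0.20419 = 0.02845 m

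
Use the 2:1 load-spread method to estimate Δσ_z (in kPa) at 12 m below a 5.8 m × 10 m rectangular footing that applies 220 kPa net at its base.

By the 2:1 method the load spreads at 1 horizontal : 2 vertical, so at depth z the loaded area has grown by z in each plan dimension:
Δσ = qBL/((B+z)(L+z)) = 220×5.8×10/((5.8+12)(10+12)) = 32.584 kPa

Δσ_z ≈ 32.6 kPa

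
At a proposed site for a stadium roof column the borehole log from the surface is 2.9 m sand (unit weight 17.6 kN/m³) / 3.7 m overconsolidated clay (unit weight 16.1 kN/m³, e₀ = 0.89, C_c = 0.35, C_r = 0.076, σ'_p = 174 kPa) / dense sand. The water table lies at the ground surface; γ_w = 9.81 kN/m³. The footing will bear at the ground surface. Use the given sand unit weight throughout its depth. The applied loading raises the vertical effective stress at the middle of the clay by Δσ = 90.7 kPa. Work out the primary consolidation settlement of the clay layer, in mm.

S_c ≈ 83.7 mm

Mid-depth of clay below the ground surface: z = 2.9 + 3.7/2 = 4.75 m.
Total vertical stress at mid-clay: σ_v = 17.6×2.9 + 16.1×1.85 = 80.825 kPa.
Pore pressure: u = 9.81×(4.75 − 0) = 46.598 kPa.
Initial effective stress: σ'_0 = σ_v − u = 80.825 − 46.598 = 34.227 kPa.
Final effective stress: σ'_f = 34.227 + 90.7 = 124.93 kPa.
σ'_f = 124.93 ≤ σ'_p = 174 kPa, so the clay remains overconsolidated and only the recompression index applies:
S_c = C_r·H/(1+e₀)·log₁₀(σ'_f/σ'_0) = 0.076×3.7/1.89×log₁₀(124.93/34.227)
    = 0.14879 × 0.5623 = 0.08366 m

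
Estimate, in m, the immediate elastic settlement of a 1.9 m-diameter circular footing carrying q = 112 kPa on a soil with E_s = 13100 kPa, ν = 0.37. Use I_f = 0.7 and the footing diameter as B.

S_e ≈ 0.00981 m

Immediate (elastic) settlement: S_e = q·B·(1−ν²)/E_s · I_f.
S_e = 112 × 1.9 × (1 − 0.37²) / 13100 × 0.7
    = 112 × 1.9 × 0.8631 / 13100 × 0.7
    = 0.009814 m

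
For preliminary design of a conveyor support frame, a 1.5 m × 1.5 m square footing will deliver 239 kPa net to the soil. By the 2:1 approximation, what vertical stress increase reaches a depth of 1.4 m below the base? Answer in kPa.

Δσ_z ≈ 63.9 kPa

By the 2:1 method the load spreads at 1 horizontal : 2 vertical, so at depth z the loaded area has grown by z in each plan dimension:
Δσ = qBL/((B+z)(L+z)) = 239×1.5×1.5/((1.5+1.4)(1.5+1.4)) = 63.942 kPa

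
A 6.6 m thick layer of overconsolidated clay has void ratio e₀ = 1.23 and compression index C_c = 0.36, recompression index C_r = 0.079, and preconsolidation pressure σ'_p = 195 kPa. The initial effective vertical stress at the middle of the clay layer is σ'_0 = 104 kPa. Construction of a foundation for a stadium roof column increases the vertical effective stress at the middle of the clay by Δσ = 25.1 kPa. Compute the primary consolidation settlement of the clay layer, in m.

Final effective stress: σ'_f = 104 + 25.1 = 129.1 kPa.
σ'_f = 129.1 ≤ σ'_p = 195 kPa, so the clay remains overconsolidated and only the recompression index applies:
S_c = C_r·H/(1+e₀)·log₁₀(σ'_f/σ'_0) = 0.079×6.6/2.23×log₁₀(129.1/104)
    = 0.23381 × 0.093893 = 0.02195 m

S_c ≈ 0.022 m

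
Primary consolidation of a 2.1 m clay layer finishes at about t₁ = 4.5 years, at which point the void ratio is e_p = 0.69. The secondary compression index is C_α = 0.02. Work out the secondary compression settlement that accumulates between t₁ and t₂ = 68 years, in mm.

S_s ≈ 29.3 mm

Secondary compression: S_s = C_α·H/(1+e_p)·log₁₀(t₂/t₁)
S_s = 0.02×2.1/(1+0.69)×log₁₀(68/4.5)
    = 0.02485 × 1.179 = 0.02931 m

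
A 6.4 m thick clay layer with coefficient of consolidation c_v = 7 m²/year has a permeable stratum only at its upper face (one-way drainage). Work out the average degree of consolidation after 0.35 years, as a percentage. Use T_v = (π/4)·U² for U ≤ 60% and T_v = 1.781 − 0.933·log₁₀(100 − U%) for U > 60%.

Drainage path length: H_d = H = 6.4 m (single drainage).
T_v = c_v·t/H_d² = 7×0.35/6.4² = 0.059814.
T_v = 0.059814 corresponds to the U ≤ 60% branch:
U = √(4T_v/π) = 0.276

U ≈ 27.6 %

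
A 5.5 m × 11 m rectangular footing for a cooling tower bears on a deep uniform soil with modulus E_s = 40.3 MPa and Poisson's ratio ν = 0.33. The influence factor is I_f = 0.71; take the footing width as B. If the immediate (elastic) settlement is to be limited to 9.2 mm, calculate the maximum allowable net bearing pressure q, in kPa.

q ≈ 107 kPa

E_s = 40.3 MPa = 40300 kPa.
S_e = q·B·(1−ν²)/E_s · I_f  ⇒  q = S_e·E_s / (B·(1−ν²)·I_f).
q = 0.0092 × 40300 / (5.5 × 0.8911 × 0.71) = 106.5 kPa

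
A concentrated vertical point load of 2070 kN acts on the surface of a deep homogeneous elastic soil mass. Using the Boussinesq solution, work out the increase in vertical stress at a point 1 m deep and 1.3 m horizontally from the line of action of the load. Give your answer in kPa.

Boussinesq vertical stress below a point load on an elastic half-space:
Δσ_z = 3P/(2πz²) · [1 + (r/z)²]^(−5/2)
r/z = 1.3/1 = 1.3; [1+(r/z)²]^(−5/2) = 0.08426.
Δσ_z = 3×2070/(2π×1²) × 0.08426 = 988.35 × 0.08426 = 83.28 kPa

Δσ_z ≈ 83.3 kPa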